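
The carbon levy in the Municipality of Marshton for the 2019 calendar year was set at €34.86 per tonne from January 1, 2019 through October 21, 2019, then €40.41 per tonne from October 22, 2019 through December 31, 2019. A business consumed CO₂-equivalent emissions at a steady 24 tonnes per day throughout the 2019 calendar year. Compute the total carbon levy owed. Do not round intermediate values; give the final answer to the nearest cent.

January 1 – October 21, 2019: 294 days × 24 tonnes/day = 7,056 tonnes at €34.86/tonne → €245,972.16
October 22 – December 31, 2019: 71 days × 24 tonnes/day = 1,704 tonnes at €40.41/tonne → €68,858.64

€314,830.80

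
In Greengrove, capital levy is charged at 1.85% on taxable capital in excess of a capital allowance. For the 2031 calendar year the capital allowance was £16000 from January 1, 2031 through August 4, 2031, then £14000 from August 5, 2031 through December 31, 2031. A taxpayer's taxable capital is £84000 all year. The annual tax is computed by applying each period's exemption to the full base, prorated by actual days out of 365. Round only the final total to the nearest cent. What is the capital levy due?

January 1 – August 4, 2031: 216 days, exemption £16000 → (£84000 − £16000) × 1.85% × 216/365 = £744.4603
August 5 – December 31, 2031: 149 days, exemption £14000 → (£84000 − £14000) × 1.85% × 149/365 = £528.6438
Total = £1273.1041

£1273.10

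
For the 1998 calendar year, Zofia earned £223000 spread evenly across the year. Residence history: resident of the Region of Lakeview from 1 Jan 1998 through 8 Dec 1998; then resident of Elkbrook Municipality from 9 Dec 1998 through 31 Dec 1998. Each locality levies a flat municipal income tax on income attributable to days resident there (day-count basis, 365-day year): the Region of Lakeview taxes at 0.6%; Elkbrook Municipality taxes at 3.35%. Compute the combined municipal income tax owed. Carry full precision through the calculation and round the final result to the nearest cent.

£1724.43

The Region of Lakeview, 1 Jan – 8 Dec 1998: 342 days → £223000 × 0.6% × 342/365 = £1253.6877
Elkbrook Municipality, 9 Dec – 31 Dec 1998: 23 days → £223000 × 3.35% × 23/365 = £470.7438
Total = £1724.4315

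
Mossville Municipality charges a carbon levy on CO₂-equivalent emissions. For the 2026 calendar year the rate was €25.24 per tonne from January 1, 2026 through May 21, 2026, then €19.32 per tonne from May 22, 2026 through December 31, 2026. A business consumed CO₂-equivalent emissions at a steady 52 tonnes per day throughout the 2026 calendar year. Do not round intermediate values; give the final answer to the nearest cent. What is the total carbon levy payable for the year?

€410,099.04

January 1 – May 21, 2026: 141 days × 52 tonnes/day = 7,332 tonnes at €25.24/tonne → €185,059.68
May 22 – December 31, 2026: 224 days × 52 tonnes/day = 11,648 tonnes at €19.32/tonne → €225,039.36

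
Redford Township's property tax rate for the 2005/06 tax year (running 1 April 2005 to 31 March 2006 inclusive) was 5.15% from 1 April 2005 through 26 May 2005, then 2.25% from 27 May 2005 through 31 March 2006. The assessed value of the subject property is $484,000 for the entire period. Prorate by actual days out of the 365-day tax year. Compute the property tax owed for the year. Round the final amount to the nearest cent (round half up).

$13,043.47

1 April – 26 May 2005: 56 days at 5.15% → $484,000 × 5.15% × 56/365 = $3,824.2630
27 May 2005 – 31 March 2006: 309 days at 2.25% → $484,000 × 2.25% × 309/365 = $9,219.2055
Total = $13,043.4685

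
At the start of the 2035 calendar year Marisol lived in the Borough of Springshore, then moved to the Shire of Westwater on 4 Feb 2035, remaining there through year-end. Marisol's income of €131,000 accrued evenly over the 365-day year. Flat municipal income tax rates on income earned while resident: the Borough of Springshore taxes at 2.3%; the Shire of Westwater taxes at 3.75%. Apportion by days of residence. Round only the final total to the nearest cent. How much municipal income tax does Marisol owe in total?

€4,735.56

The Borough of Springshore, 1 Jan – 3 Feb 2035: 34 days → €131,000 × 2.3% × 34/365 = €280.6630
The Shire of Westwater, 4 Feb – 31 Dec 2035: 331 days → €131,000 × 3.75% × 331/365 = €4,454.8973
Total = €4,735.5603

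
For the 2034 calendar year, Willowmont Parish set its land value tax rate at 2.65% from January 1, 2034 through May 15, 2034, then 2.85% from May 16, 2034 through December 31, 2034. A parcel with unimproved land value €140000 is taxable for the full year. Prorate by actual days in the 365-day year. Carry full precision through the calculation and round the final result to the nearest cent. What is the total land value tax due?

€3886.44

January 1 – May 15, 2034: 135 days at 2.65% → €140000 × 2.65% × 135/365 = €1372.1918
May 16 – December 31, 2034: 230 days at 2.85% → €140000 × 2.85% × 230/365 = €2514.2466
Total = €3886.4384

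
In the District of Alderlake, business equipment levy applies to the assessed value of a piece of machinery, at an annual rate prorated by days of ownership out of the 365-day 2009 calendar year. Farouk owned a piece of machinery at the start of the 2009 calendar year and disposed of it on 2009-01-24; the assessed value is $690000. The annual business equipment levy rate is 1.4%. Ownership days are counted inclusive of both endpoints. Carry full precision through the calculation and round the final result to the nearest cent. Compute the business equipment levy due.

Days held (2009-01-01 to 2009-01-24): 24 out of 365
Tax = $690000 × 1.4% × 24/365 = $635.1781

$635.18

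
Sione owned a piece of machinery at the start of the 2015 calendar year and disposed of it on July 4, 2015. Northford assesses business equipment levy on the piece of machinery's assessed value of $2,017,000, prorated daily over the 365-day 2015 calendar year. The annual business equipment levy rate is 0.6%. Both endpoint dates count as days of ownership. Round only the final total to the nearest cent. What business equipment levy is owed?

Days held (January 1 – July 4, 2015): 185 out of 365
Tax = $2,017,000 × 0.6% × 185/365 = $6,133.8904

$6,133.89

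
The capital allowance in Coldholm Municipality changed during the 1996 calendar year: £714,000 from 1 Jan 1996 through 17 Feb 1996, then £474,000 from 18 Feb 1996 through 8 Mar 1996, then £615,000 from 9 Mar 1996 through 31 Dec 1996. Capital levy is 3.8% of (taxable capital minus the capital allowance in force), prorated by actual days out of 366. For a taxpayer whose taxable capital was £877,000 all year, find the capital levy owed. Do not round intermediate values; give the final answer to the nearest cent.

£9,755.41

1 Jan – 17 Feb 1996: 48 days, exemption £714,000 → (£877,000 − £714,000) × 3.8% × 48/366 = £812.3279
18 Feb – 8 Mar 1996: 20 days, exemption £474,000 → (£877,000 − £474,000) × 3.8% × 20/366 = £836.8306
9 Mar – 31 Dec 1996: 298 days, exemption £615,000 → (£877,000 − £615,000) × 3.8% × 298/366 = £8,106.2514
Total = £9,755.4098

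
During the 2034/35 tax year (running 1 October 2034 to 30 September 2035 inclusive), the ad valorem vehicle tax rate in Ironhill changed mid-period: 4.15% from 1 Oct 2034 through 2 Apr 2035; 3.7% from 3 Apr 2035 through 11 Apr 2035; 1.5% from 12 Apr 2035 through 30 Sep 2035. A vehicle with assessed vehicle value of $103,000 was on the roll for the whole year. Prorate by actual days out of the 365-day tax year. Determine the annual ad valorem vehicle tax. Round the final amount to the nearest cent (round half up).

$2,976.84

1 Oct 2034 – 2 Apr 2035: 184 days at 4.15% → $103,000 × 4.15% × 184/365 = $2,154.8164
3 Apr – 11 Apr 2035: 9 days at 3.7% → $103,000 × 3.7% × 9/365 = $93.9699
12 Apr – 30 Sep 2035: 172 days at 1.5% → $103,000 × 1.5% × 172/365 = $728.0548
Total = $2,976.8411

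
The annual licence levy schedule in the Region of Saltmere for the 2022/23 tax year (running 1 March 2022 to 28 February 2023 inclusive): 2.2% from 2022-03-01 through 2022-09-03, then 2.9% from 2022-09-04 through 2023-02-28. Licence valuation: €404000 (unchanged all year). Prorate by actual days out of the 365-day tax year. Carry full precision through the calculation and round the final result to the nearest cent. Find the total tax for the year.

2022-03-01 to 2022-09-03: 187 days at 2.2% → €404000 × 2.2% × 187/365 = €4553.5781
2022-09-04 to 2023-02-28: 178 days at 2.9% → €404000 × 2.9% × 178/365 = €5713.5562
Total = €10267.1342

€10267.13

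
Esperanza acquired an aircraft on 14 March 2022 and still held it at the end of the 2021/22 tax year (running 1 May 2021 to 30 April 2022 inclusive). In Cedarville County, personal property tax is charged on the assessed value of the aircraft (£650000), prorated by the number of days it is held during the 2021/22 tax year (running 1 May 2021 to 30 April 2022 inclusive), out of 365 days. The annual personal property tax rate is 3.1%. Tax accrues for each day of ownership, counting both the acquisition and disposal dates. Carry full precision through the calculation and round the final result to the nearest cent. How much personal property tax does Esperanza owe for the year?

£2649.86

Days held (14 March – 30 April 2022): 48 out of 365
Tax = £650000 × 3.1% × 48/365 = £2649.8630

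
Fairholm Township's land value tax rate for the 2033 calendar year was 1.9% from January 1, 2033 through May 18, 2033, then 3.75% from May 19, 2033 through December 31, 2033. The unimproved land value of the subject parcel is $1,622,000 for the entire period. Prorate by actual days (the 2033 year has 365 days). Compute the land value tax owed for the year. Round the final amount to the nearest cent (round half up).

January 1 – May 18, 2033: 138 days at 1.9% → $1,622,000 × 1.9% × 138/365 = $11,651.7370
May 19 – December 31, 2033: 227 days at 3.75% → $1,622,000 × 3.75% × 227/365 = $37,828.1507
Total = $49,479.8877

$49,479.89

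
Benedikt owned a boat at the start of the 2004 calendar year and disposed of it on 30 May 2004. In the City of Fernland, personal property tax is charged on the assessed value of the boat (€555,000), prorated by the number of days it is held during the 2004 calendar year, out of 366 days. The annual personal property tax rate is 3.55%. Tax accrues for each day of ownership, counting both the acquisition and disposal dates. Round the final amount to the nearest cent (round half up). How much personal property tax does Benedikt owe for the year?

Days held (1 Jan – 30 May 2004): 151 out of 366
Tax = €555,000 × 3.55% × 151/366 = €8,128.6270

€8,128.63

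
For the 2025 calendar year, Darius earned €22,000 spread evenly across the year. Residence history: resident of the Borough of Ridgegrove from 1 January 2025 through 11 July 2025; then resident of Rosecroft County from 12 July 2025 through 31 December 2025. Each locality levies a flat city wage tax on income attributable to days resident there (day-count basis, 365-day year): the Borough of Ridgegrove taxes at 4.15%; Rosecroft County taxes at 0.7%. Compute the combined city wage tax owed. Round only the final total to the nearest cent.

The Borough of Ridgegrove, 1 January – 11 July 2025: 192 days → €22,000 × 4.15% × 192/365 = €480.2630
Rosecroft County, 12 July – 31 December 2025: 173 days → €22,000 × 0.7% × 173/365 = €72.9918
Total = €553.2548

€553.25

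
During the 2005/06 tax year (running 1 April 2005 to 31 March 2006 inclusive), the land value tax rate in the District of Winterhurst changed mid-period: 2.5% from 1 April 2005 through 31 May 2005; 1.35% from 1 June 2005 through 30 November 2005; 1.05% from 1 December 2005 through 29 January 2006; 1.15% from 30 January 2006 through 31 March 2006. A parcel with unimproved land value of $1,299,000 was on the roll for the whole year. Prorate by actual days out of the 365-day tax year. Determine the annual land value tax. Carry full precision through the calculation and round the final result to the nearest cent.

1 April – 31 May 2005: 61 days at 2.5% → $1,299,000 × 2.5% × 61/365 = $5,427.3288
1 June – 30 November 2005: 183 days at 1.35% → $1,299,000 × 1.35% × 183/365 = $8,792.2726
1 December 2005 – 29 January 2006: 60 days at 1.05% → $1,299,000 × 1.05% × 60/365 = $2,242.1096
30 January – 31 March 2006: 61 days at 1.15% → $1,299,000 × 1.15% × 61/365 = $2,496.5712
Total = $18,958.2822

$18,958.28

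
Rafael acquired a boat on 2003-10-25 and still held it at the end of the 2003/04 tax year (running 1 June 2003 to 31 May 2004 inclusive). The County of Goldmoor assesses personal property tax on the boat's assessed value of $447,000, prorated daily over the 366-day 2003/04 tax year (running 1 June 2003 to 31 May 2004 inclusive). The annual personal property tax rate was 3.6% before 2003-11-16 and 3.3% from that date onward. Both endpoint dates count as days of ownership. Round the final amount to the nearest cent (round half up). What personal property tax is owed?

$8,947.33

2003-10-25 to 2003-11-15: 22 days at 3.6% → $447,000 × 3.6% × 22/366 = $967.2787
2003-11-16 to 2004-05-31: 198 days at 3.3% → $447,000 × 3.3% × 198/366 = $7,980.0492
Total = $8,947.3279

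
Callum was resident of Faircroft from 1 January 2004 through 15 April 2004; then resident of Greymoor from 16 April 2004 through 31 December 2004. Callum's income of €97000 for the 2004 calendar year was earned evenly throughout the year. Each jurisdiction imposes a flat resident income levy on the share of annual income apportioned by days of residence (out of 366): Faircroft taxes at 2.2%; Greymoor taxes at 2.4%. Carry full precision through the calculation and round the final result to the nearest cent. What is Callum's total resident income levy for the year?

€2271.81

Faircroft, 1 January – 15 April 2004: 106 days → €97000 × 2.2% × 106/366 = €618.0437
Greymoor, 16 April – 31 December 2004: 260 days → €97000 × 2.4% × 260/366 = €1653.7705
Total = €2271.8142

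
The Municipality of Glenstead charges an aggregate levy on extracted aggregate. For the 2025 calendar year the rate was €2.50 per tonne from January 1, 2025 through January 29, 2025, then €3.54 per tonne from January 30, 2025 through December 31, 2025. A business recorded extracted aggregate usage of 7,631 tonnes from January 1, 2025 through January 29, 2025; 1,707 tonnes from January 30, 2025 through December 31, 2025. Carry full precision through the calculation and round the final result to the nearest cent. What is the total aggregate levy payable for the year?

€25,120.28

January 1 – January 29, 2025: 7,631 tonnes at €2.50/tonne → €19,077.50
January 30 – December 31, 2025: 1,707 tonnes at €3.54/tonne → €6,042.78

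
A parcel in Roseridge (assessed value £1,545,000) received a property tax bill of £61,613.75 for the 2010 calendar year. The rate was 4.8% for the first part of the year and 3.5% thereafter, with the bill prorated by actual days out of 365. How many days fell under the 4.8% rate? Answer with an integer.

Let d = days at the first rate; then 365 − d days at the second rate.
£1,545,000 × [4.8%·d + 3.5%·(365−d)] / 365 = £61,613.75
Solving gives d = 137, so the new rate took effect on 18 May 2010.

137 days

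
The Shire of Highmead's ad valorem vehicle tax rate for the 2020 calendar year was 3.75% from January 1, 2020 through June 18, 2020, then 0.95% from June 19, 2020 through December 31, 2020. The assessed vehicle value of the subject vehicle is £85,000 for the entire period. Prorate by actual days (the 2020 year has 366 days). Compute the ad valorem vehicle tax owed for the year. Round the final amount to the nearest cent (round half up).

£1,912.96

January 1 – June 18, 2020: 170 days at 3.75% → £85,000 × 3.75% × 170/366 = £1,480.5328
June 19 – December 31, 2020: 196 days at 0.95% → £85,000 × 0.95% × 196/366 = £432.4317
Total = £1,912.9645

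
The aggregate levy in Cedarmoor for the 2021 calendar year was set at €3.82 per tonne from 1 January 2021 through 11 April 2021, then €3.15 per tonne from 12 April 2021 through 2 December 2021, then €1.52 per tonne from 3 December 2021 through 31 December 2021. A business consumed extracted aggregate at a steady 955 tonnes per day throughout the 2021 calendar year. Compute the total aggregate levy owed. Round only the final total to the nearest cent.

1 January – 11 April 2021: 101 days × 955 tonnes/day = 96,455 tonnes at €3.82/tonne → €368,458.10
12 April – 2 December 2021: 235 days × 955 tonnes/day = 224,425 tonnes at €3.15/tonne → €706,938.75
3 December – 31 December 2021: 29 days × 955 tonnes/day = 27,695 tonnes at €1.52/tonne → €42,096.40

€1,117,493.25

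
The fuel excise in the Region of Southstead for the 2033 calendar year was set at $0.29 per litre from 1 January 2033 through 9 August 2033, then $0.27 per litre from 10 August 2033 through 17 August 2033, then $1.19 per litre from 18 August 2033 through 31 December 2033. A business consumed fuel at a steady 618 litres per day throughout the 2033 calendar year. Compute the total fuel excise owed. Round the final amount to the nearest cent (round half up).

1 January – 9 August 2033: 221 days × 618 litres/day = 136,578 litres at $0.29/litre → $39,607.62
10 August – 17 August 2033: 8 days × 618 litres/day = 4,944 litres at $0.27/litre → $1,334.88
18 August – 31 December 2033: 136 days × 618 litres/day = 84,048 litres at $1.19/litre → $100,017.12

$140,959.62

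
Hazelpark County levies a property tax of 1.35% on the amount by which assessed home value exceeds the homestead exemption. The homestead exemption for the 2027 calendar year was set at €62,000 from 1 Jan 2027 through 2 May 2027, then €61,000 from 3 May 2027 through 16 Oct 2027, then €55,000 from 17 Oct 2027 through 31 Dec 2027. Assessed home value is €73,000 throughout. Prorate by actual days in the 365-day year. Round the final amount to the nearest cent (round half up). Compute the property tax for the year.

€174.35

1 Jan – 2 May 2027: 122 days, exemption €62,000 → (€73,000 − €62,000) × 1.35% × 122/365 = €49.6356
3 May – 16 Oct 2027: 167 days, exemption €61,000 → (€73,000 − €61,000) × 1.35% × 167/365 = €74.1205
17 Oct – 31 Dec 2027: 76 days, exemption €55,000 → (€73,000 − €55,000) × 1.35% × 76/365 = €50.5973
Total = €174.3534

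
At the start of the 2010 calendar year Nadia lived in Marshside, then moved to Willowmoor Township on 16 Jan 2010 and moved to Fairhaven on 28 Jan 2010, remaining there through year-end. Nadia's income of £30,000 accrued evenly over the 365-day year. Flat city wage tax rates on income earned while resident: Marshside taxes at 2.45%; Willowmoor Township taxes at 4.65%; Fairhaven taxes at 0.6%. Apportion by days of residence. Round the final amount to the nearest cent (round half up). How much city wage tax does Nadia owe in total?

Marshside, 1 Jan – 15 Jan 2010: 15 days → £30,000 × 2.45% × 15/365 = £30.2055
Willowmoor Township, 16 Jan – 27 Jan 2010: 12 days → £30,000 × 4.65% × 12/365 = £45.8630
Fairhaven, 28 Jan – 31 Dec 2010: 338 days → £30,000 × 0.6% × 338/365 = £166.6849
Total = £242.7534

£242.75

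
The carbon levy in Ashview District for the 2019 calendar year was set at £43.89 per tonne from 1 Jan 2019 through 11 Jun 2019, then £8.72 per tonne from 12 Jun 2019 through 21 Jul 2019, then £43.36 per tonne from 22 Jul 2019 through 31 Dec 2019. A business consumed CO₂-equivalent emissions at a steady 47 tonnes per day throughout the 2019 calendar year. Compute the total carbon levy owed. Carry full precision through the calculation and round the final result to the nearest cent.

£682753.02

1 Jan – 11 Jun 2019: 162 days × 47 tonnes/day = 7,614 tonnes at £43.89/tonne → £334178.46
12 Jun – 21 Jul 2019: 40 days × 47 tonnes/day = 1,880 tonnes at £8.72/tonne → £16393.60
22 Jul – 31 Dec 2019: 163 days × 47 tonnes/day = 7,661 tonnes at £43.36/tonne → £332180.96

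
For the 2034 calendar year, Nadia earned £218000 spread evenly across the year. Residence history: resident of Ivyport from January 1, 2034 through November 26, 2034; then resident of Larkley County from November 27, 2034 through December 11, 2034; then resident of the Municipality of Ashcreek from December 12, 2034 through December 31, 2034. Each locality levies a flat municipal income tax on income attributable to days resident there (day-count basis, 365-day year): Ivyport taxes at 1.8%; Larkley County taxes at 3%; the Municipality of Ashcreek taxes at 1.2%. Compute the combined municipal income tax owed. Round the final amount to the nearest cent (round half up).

Ivyport, January 1 – November 26, 2034: 330 days → £218000 × 1.8% × 330/365 = £3547.7260
Larkley County, November 27 – December 11, 2034: 15 days → £218000 × 3% × 15/365 = £268.7671
The Municipality of Ashcreek, December 12 – December 31, 2034: 20 days → £218000 × 1.2% × 20/365 = £143.3425
Total = £3959.8356

£3959.84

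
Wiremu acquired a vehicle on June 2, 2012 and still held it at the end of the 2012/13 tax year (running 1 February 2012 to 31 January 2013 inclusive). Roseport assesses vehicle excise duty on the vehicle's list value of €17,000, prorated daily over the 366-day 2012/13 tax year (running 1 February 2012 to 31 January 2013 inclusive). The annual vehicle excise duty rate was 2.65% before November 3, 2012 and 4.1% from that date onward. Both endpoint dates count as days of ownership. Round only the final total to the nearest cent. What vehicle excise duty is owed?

June 2 – November 2, 2012: 154 days at 2.65% → €17,000 × 2.65% × 154/366 = €189.5546
November 3, 2012 – January 31, 2013: 90 days at 4.1% → €17,000 × 4.1% × 90/366 = €171.3934
Total = €360.9481

€360.95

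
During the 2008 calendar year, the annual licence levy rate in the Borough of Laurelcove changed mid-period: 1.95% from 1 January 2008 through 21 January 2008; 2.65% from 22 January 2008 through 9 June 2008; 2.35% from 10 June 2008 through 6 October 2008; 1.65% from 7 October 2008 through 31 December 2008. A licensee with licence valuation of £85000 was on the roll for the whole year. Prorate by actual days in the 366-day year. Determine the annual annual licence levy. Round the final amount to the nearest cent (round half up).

£1935.72

1 January – 21 January 2008: 21 days at 1.95% → £85000 × 1.95% × 21/366 = £95.1025
22 January – 9 June 2008: 140 days at 2.65% → £85000 × 2.65% × 140/366 = £861.6120
10 June – 6 October 2008: 119 days at 2.35% → £85000 × 2.35% × 119/366 = £649.4604
7 October – 31 December 2008: 86 days at 1.65% → £85000 × 1.65% × 86/366 = £329.5492
Total = £1935.7240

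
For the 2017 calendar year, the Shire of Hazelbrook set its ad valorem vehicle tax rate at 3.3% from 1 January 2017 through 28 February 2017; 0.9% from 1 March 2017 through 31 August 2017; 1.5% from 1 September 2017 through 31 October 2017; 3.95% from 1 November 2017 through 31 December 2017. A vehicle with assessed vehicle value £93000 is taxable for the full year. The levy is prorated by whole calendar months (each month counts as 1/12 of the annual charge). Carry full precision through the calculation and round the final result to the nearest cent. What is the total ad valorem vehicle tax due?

1 January – 28 February 2017: 2 months at 3.3% → £93000 × 3.3% × 2/12 = £511.5000
1 March – 31 August 2017: 6 months at 0.9% → £93000 × 0.9% × 6/12 = £418.5000
1 September – 31 October 2017: 2 months at 1.5% → £93000 × 1.5% × 2/12 = £232.5000
1 November – 31 December 2017: 2 months at 3.95% → £93000 × 3.95% × 2/12 = £612.2500
Total = £1774.7500

£1774.75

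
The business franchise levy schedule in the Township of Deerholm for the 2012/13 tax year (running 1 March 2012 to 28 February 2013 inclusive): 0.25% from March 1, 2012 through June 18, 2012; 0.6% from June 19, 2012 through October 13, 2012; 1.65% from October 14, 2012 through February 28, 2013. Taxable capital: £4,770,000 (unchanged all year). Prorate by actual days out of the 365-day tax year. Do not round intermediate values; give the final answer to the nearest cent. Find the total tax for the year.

March 1 – June 18, 2012: 110 days at 0.25% → £4,770,000 × 0.25% × 110/365 = £3,593.8356
June 19 – October 13, 2012: 117 days at 0.6% → £4,770,000 × 0.6% × 117/365 = £9,174.0822
October 14, 2012 – February 28, 2013: 138 days at 1.65% → £4,770,000 × 1.65% × 138/365 = £29,756.9589
Total = £42,524.8767

£42,524.88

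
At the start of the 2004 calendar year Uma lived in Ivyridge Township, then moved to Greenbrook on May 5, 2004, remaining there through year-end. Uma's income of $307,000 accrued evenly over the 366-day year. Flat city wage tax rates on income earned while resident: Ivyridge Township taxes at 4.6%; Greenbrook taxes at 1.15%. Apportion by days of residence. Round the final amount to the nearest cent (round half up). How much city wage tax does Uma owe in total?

Ivyridge Township, January 1 – May 4, 2004: 125 days → $307,000 × 4.6% × 125/366 = $4,823.0874
Greenbrook, May 5 – December 31, 2004: 241 days → $307,000 × 1.15% × 241/366 = $2,324.7281
Total = $7,147.8156

$7,147.82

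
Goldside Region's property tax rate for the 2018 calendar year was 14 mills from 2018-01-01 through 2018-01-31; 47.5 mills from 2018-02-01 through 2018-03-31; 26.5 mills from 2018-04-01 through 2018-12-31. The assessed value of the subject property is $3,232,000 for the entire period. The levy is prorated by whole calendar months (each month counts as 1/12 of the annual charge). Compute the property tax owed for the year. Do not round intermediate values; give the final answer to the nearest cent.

$93,593.33

2018-01-01 to 2018-01-31: 1 month at 14 mills → $3,232,000 × 1.4% × 1/12 = $3,770.6667
2018-02-01 to 2018-03-31: 2 months at 47.5 mills → $3,232,000 × 4.75% × 2/12 = $25,586.6667
2018-04-01 to 2018-12-31: 9 months at 26.5 mills → $3,232,000 × 2.65% × 9/12 = $64,236.0000
Total = $93,593.3333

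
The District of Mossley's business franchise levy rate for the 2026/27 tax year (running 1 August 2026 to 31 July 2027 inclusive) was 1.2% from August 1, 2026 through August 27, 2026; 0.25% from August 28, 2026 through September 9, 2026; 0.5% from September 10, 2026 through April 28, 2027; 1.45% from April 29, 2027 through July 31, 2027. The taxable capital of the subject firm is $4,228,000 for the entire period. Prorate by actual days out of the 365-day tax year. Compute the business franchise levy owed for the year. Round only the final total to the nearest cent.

August 1 – August 27, 2026: 27 days at 1.2% → $4,228,000 × 1.2% × 27/365 = $3,753.0740
August 28 – September 9, 2026: 13 days at 0.25% → $4,228,000 × 0.25% × 13/365 = $376.4658
September 10, 2026 – April 28, 2027: 231 days at 0.5% → $4,228,000 × 0.5% × 231/365 = $13,379.0137
April 29 – July 31, 2027: 94 days at 1.45% → $4,228,000 × 1.45% × 94/365 = $15,788.3945
Total = $33,296.9479

$33,296.95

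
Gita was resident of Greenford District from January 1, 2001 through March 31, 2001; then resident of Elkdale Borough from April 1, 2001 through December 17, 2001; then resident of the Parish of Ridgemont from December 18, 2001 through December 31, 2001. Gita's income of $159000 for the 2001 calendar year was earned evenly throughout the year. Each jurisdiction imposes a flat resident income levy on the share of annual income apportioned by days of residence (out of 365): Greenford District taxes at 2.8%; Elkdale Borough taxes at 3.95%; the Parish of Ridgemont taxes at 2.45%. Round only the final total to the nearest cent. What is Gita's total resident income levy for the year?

$5738.16

Greenford District, January 1 – March 31, 2001: 90 days → $159000 × 2.8% × 90/365 = $1097.7534
Elkdale Borough, April 1 – December 17, 2001: 261 days → $159000 × 3.95% × 261/365 = $4490.9877
The Parish of Ridgemont, December 18 – December 31, 2001: 14 days → $159000 × 2.45% × 14/365 = $149.4164
Total = $5738.1575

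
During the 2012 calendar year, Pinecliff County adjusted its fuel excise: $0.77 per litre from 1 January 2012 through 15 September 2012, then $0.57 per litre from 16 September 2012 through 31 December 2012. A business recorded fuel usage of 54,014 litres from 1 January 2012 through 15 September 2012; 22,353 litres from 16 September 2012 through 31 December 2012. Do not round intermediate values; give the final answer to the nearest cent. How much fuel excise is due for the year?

$54,331.99

1 January – 15 September 2012: 54,014 litres at $0.77/litre → $41,590.78
16 September – 31 December 2012: 22,353 litres at $0.57/litre → $12,741.21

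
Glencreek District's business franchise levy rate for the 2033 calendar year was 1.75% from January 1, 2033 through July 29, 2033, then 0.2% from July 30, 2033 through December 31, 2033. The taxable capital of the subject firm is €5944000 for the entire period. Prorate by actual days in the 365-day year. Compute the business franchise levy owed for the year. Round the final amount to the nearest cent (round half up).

January 1 – July 29, 2033: 210 days at 1.75% → €5944000 × 1.75% × 210/365 = €59847.1233
July 30 – December 31, 2033: 155 days at 0.2% → €5944000 × 0.2% × 155/365 = €5048.3288
Total = €64895.4521

€64895.45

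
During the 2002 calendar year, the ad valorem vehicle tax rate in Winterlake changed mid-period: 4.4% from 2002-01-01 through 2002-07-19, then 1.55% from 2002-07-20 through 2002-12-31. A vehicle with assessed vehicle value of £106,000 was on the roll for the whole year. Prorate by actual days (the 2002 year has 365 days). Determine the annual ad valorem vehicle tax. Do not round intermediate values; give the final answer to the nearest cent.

£3,298.34

2002-01-01 to 2002-07-19: 200 days at 4.4% → £106,000 × 4.4% × 200/365 = £2,555.6164
2002-07-20 to 2002-12-31: 165 days at 1.55% → £106,000 × 1.55% × 165/365 = £742.7260
Total = £3,298.3425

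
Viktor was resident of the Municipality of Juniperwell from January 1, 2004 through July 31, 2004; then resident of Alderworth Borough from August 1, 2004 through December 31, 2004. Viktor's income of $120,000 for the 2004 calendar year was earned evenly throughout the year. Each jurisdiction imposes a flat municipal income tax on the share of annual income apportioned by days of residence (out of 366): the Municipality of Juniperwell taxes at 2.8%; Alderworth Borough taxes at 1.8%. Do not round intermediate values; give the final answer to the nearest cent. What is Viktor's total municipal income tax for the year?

$2,858.36

The Municipality of Juniperwell, January 1 – July 31, 2004: 213 days → $120,000 × 2.8% × 213/366 = $1,955.4098
Alderworth Borough, August 1 – December 31, 2004: 153 days → $120,000 × 1.8% × 153/366 = $902.9508
Total = $2,858.3607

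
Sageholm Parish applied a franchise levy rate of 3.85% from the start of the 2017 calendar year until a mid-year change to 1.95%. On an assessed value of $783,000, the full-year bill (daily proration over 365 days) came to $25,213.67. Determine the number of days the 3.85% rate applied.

Let d = days at the first rate; then 365 − d days at the second rate.
$783,000 × [3.85%·d + 1.95%·(365−d)] / 365 = $25,213.67
Solving gives d = 244, so the new rate took effect on 2 September 2017.

244 days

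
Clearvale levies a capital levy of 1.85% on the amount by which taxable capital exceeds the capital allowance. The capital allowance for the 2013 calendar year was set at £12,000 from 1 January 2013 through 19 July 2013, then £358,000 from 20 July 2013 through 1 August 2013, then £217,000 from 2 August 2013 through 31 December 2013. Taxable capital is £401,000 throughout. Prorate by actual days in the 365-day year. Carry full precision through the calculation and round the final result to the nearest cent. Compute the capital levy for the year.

£5,389.18

1 January – 19 July 2013: 200 days, exemption £12,000 → (£401,000 − £12,000) × 1.85% × 200/365 = £3,943.2877
20 July – 1 August 2013: 13 days, exemption £358,000 → (£401,000 − £358,000) × 1.85% × 13/365 = £28.3329
2 August – 31 December 2013: 152 days, exemption £217,000 → (£401,000 − £217,000) × 1.85% × 152/365 = £1,417.5562
Total = £5,389.1767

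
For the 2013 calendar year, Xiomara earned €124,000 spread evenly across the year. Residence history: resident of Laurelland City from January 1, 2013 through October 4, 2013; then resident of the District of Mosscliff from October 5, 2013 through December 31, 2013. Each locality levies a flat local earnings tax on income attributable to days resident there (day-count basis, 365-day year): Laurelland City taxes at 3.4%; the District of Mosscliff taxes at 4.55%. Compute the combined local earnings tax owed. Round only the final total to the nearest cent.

€4,559.80

Laurelland City, January 1 – October 4, 2013: 277 days → €124,000 × 3.4% × 277/365 = €3,199.5397
The District of Mosscliff, October 5 – December 31, 2013: 88 days → €124,000 × 4.55% × 88/365 = €1,360.2630
Total = €4,559.8027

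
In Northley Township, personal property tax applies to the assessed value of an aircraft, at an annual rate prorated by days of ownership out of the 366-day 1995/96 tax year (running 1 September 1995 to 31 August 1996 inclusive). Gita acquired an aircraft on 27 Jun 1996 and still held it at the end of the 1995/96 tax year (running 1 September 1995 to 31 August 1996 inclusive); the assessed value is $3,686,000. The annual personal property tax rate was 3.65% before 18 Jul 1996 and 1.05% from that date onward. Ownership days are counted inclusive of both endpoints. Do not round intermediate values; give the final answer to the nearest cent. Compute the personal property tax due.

27 Jun – 17 Jul 1996: 21 days at 3.65% → $3,686,000 × 3.65% × 21/366 = $7,719.4508
18 Jul – 31 Aug 1996: 45 days at 1.05% → $3,686,000 × 1.05% × 45/366 = $4,758.5656
Total = $12,478.0164

$12,478.02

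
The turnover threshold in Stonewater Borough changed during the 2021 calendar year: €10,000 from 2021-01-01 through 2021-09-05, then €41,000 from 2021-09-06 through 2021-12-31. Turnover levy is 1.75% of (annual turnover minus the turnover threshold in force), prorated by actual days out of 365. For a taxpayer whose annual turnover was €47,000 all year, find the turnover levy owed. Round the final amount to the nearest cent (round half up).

€473.60

2021-01-01 to 2021-09-05: 248 days, exemption €10,000 → (€47,000 − €10,000) × 1.75% × 248/365 = €439.9452
2021-09-06 to 2021-12-31: 117 days, exemption €41,000 → (€47,000 − €41,000) × 1.75% × 117/365 = €33.6575
Total = €473.6027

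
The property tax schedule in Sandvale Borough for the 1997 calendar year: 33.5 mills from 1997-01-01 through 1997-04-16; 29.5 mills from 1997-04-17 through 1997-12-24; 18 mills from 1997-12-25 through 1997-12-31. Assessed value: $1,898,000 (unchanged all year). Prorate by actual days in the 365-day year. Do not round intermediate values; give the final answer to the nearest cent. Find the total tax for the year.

$57,777.20

1997-01-01 to 1997-04-16: 106 days at 33.5 mills → $1,898,000 × 3.35% × 106/365 = $18,465.2000
1997-04-17 to 1997-12-24: 252 days at 29.5 mills → $1,898,000 × 2.95% × 252/365 = $38,656.8000
1997-12-25 to 1997-12-31: 7 days at 18 mills → $1,898,000 × 1.8% × 7/365 = $655.2000
Total = $57,777.2000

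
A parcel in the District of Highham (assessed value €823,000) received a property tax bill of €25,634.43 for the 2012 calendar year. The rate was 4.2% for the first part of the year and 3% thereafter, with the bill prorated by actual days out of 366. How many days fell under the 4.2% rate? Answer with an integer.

Let d = days at the first rate; then 366 − d days at the second rate.
€823,000 × [4.2%·d + 3%·(366−d)] / 366 = €25,634.43
Solving gives d = 35, so the new rate took effect on February 5, 2012.

35 days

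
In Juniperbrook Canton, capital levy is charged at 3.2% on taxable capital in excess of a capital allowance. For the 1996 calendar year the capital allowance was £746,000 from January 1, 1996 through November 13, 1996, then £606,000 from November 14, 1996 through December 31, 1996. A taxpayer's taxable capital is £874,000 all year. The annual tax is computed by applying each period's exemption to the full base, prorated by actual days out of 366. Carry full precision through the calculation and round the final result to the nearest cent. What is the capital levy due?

January 1 – November 13, 1996: 318 days, exemption £746,000 → (£874,000 − £746,000) × 3.2% × 318/366 = £3,558.8197
November 14 – December 31, 1996: 48 days, exemption £606,000 → (£874,000 − £606,000) × 3.2% × 48/366 = £1,124.7213
Total = £4,683.5410

£4,683.54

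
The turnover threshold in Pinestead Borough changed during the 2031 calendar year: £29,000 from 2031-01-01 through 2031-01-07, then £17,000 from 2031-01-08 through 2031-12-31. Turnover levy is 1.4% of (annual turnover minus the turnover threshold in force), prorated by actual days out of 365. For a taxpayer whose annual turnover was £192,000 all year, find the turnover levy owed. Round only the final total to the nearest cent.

2031-01-01 to 2031-01-07: 7 days, exemption £29,000 → (£192,000 − £29,000) × 1.4% × 7/365 = £43.7644
2031-01-08 to 2031-12-31: 358 days, exemption £17,000 → (£192,000 − £17,000) × 1.4% × 358/365 = £2,403.0137
Total = £2,446.7781

£2,446.78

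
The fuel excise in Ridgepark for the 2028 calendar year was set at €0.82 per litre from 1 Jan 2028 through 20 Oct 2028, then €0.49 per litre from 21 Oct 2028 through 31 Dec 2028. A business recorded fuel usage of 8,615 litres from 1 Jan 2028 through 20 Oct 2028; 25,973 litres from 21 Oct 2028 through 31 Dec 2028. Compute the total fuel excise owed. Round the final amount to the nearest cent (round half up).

€19,791.07

1 Jan – 20 Oct 2028: 8,615 litres at €0.82/litre → €7,064.30
21 Oct – 31 Dec 2028: 25,973 litres at €0.49/litre → €12,726.77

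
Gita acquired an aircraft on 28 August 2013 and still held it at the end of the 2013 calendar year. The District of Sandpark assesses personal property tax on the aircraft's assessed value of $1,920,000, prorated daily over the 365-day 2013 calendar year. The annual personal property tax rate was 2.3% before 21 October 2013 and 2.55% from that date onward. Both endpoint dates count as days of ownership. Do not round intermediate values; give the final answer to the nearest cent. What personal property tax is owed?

28 August – 20 October 2013: 54 days at 2.3% → $1,920,000 × 2.3% × 54/365 = $6,533.2603
21 October – 31 December 2013: 72 days at 2.55% → $1,920,000 × 2.55% × 72/365 = $9,657.8630
Total = $16,191.1233

$16,191.12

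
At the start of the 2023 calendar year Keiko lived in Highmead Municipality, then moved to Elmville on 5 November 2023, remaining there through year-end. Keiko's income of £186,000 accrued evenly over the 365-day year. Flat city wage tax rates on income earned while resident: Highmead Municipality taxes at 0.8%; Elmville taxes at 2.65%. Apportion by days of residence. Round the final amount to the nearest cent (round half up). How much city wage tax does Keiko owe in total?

£2,025.36

Highmead Municipality, 1 January – 4 November 2023: 308 days → £186,000 × 0.8% × 308/365 = £1,255.6274
Elmville, 5 November – 31 December 2023: 57 days → £186,000 × 2.65% × 57/365 = £769.7342
Total = £2,025.3616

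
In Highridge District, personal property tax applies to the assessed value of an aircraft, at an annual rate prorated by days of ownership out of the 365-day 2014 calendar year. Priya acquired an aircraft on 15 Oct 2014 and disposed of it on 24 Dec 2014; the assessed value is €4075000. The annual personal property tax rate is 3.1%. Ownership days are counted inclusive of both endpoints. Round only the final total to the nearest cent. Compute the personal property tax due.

€24572.81

Days held (15 Oct – 24 Dec 2014): 71 out of 365
Tax = €4075000 × 3.1% × 71/365 = €24572.8082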